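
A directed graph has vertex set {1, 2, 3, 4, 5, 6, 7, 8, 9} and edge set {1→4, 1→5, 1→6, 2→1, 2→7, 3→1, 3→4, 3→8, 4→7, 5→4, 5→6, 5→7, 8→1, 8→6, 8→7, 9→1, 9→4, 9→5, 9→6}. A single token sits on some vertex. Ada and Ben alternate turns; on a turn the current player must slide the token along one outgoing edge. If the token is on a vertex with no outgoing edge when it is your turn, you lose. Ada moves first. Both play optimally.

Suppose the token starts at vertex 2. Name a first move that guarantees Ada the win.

Build the W/L table. Terminal = L. A non-terminal position is W if it has a move to some L; otherwise it is L.
Every edge goes from a vertex to one that appears earlier in the order 6, 7, 4, 5, 1, 9, 2, 8, 3, so processing vertices in that order labels each vertex after all of its successors.
6: no outgoing edge → L
7: no outgoing edge → L
4: W (go to 7, an L position)
5: W (go to 7, an L position)
1: W (go to 6, an L position)
9: W (go to 6, an L position)
2: W (go to 7, an L position)
8: W (go to 7, an L position)
3: L (options 8(W), 1(W), 4(W) are all W)
From 2, the L positions reachable in one move are: 7.

Move to 7.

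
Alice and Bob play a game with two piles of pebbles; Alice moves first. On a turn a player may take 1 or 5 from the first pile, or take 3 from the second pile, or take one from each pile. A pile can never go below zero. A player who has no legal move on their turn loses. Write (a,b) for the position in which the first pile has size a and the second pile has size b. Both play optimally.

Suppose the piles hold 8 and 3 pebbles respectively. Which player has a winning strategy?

Compute win/loss labels from the base case upward. A position with no move is L. Any other position is W if it can reach an L in one move, else L.
No move ever increases a pile, so every position that can arise here has a ≤ 8 and b ≤ 3; it is enough to label the cells with 0 ≤ a ≤ 8 and 0 ≤ b ≤ 3.
Every move lowers a or b (never raises either), so fill the grid row by row in increasing a, and left to right within a row: each cell's successors are then already labelled.
      b=0  b=1  b=2  b=3
a=0:    L    L    L    W
a=1:    W    W    W    W
a=2:    L    L    L    W
a=3:    W    W    W    W
a=4:    L    L    L    W
a=5:    W    W    W    W
a=6:    L    L    L    W
a=7:    W    W    W    W
a=8:    L    L    L    W
Cells with no legal move (terminal, hence L): (0,0), (0,1), (0,2).
The remaining L cells, each justified by listing all of its moves:
(2,0): the only move is to (1,0)(W), a W ⇒ L
(2,1): moves to (1,1)(W), (1,0)(W); every one is W ⇒ L
(2,2): moves to (1,2)(W), (1,1)(W); every one is W ⇒ L
(4,0): the only move is to (3,0)(W), a W ⇒ L
(4,1): moves to (3,1)(W), (3,0)(W); every one is W ⇒ L
(4,2): moves to (3,2)(W), (3,1)(W); every one is W ⇒ L
(6,0): moves to (5,0)(W), (1,0)(W); every one is W ⇒ L
(6,1): moves to (5,1)(W), (1,1)(W), (5,0)(W); every one is W ⇒ L
(6,2): moves to (5,2)(W), (1,2)(W), (5,1)(W); every one is W ⇒ L
(8,0): moves to (7,0)(W), (3,0)(W); every one is W ⇒ L
(8,1): moves to (7,1)(W), (3,1)(W), (7,0)(W); every one is W ⇒ L
(8,2): moves to (7,2)(W), (3,2)(W), (7,1)(W); every one is W ⇒ L
Every other cell has at least one move into one of the L cells above, so it is W.
The starting position (8,3) is W: Alice should move to (8,0), handing over an L position.

Alice wins.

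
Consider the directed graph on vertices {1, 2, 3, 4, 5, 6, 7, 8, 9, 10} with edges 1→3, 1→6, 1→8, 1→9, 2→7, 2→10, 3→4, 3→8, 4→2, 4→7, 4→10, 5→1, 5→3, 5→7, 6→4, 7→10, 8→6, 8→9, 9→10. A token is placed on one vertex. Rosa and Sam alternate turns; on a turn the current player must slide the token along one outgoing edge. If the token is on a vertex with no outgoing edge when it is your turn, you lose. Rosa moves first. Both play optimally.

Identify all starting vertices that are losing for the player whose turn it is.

3, 6, 10

Classify positions by backward induction: terminal positions (no move available) are L. From any other position, the mover wins iff some move reaches an L.
Every edge goes from a vertex to one that appears earlier in the order 10, 7, 2, 4, 6, 9, 8, 3, 1, 5, so processing vertices in that order labels each vertex after all of its successors.
10: no outgoing edge → L
7: →10(L), so W
2: →10(L), so W
4: →10(L), so W
6: →4(W) only, which is W, so L
9: →10(L), so W
8: →6(L), so W
3: →8(W), 4(W) — all W, so L
1: →3(L), so W
5: →3(L), so W
The losing starting vertices are exactly the entries labelled L in this table (3 of them).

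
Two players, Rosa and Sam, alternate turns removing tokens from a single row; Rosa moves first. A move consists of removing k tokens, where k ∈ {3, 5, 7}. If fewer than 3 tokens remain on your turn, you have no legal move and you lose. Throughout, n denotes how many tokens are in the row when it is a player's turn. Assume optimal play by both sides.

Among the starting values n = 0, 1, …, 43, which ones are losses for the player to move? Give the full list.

Classify positions by backward induction: terminal positions (no move available) are L. From any other position, the mover wins iff some move reaches an L.
n=0: no move → L
n=1: no move → L
n=2: no move → L
n=3: →0(L), so W
n=4: →1(L), so W
n=5: →2(L), so W
n=6: →1(L), so W
n=7: →2(L), so W
n=8: →1(L), so W
n=9: →2(L), so W
n=10: →7(W), 5(W), 3(W) — all W, so L
n=11: →8(W), 6(W), 4(W) — all W, so L
n=12: →9(W), 7(W), 5(W) — all W, so L
n=13: →10(L), so W
n=14: →11(L), so W
n=15: →12(L), so W
n=16: →11(L), so W
n=17: →12(L), so W
n=18: →11(L), so W
n=19: →12(L), so W
n=20: →17(W), 15(W), 13(W) — all W, so L
n=21: →18(W), 16(W), 14(W) — all W, so L
n=22: →19(W), 17(W), 15(W) — all W, so L
n=23: →20(L), so W
n=24: →21(L), so W
n=25: →22(L), so W
n=26: →21(L), so W
n=27: →22(L), so W
n=28: →21(L), so W
n=29: →22(L), so W
n=30: →27(W), 25(W), 23(W) — all W, so L
n=31: →28(W), 26(W), 24(W) — all W, so L
n=32: →29(W), 27(W), 25(W) — all W, so L
n=33: →30(L), so W
n=34: →31(L), so W
n=35: →32(L), so W
n=36: →31(L), so W
n=37: →32(L), so W
n=38: →31(L), so W
n=39: →32(L), so W
n=40: →37(W), 35(W), 33(W) — all W, so L
n=41: →38(W), 36(W), 34(W) — all W, so L
n=42: →39(W), 37(W), 35(W) — all W, so L
n=43: →40(L), so W
Reading off the rows marked L gives the requested list; there are 15 such values of n.

0, 1, 2, 10, 11, 12, 20, 21, 22, 30, 31, 32, 40, 41, 42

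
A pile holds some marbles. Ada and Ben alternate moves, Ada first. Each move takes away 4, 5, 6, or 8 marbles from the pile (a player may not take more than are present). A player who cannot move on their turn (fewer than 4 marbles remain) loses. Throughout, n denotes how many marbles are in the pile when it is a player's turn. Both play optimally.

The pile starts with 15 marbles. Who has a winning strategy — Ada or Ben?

Positions with no move are L. A position that does have a move is losing for the player to move precisely when every available move leads to a winning position for the opponent. Fill in the labels:
n=0: no move → L
n=1: no move → L
n=2: no move → L
n=3: no move → L
n=4: can move to 0, which is L ⇒ W
n=5: can move to 1, which is L ⇒ W
n=6: can move to 2, which is L ⇒ W
n=7: can move to 3, which is L ⇒ W
n=8: can move to 3, which is L ⇒ W
n=9: can move to 3, which is L ⇒ W
n=10: can move to 2, which is L ⇒ W
n=11: can move to 3, which is L ⇒ W
n=12: moves to 8(W), 7(W), 6(W), 4(W); every one is W ⇒ L
n=13: moves to 9(W), 8(W), 7(W), 5(W); every one is W ⇒ L
n=14: moves to 10(W), 9(W), 8(W), 6(W); every one is W ⇒ L
n=15: moves to 11(W), 10(W), 9(W), 7(W); every one is W ⇒ L
The starting position 15 is L: whatever Ada does, the opponent receives a W position.

Ben wins.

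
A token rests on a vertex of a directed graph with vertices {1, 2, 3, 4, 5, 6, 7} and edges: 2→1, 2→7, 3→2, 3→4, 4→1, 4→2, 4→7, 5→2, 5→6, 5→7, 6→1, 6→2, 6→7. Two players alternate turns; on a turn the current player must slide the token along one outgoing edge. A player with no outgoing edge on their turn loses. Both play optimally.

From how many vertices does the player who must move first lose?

3

Compute win/loss labels from the base case upward. A position with no move is L. Any other position is W if it can reach an L in one move, else L.
Every edge goes from a vertex to one that appears earlier in the order 7, 1, 2, 6, 4, 3, 5, so processing vertices in that order labels each vertex after all of its successors.
7: no outgoing edge → L
1: no outgoing edge → L
2: can move to 1, which is L ⇒ W
6: can move to 1, which is L ⇒ W
4: can move to 1, which is L ⇒ W
3: moves to 4(W), 2(W); every one is W ⇒ L
5: can move to 7, which is L ⇒ W
The L vertices are 1, 3, 7; that is 3 in all.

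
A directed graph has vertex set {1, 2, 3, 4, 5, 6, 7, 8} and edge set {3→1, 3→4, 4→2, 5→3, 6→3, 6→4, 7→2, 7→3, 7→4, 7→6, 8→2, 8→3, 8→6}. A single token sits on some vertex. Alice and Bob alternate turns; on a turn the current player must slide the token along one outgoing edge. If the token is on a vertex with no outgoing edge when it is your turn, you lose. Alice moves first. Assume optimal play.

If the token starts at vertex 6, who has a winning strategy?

Positions with no move are L. A position that does have a move is losing for the player to move precisely when every available move leads to a winning position for the opponent. Fill in the labels:
Every edge goes from a vertex to one that appears earlier in the order 1, 2, 4, 3, 6, 8, 7, 5, so processing vertices in that order labels each vertex after all of its successors.
1: no outgoing edge → L
2: no outgoing edge → L
4: →2(L), so W
3: →1(L), so W
6: →3(W), 4(W) — all W, so L
8: →6(L), so W
7: →6(L), so W
5: →3(W) only, which is W, so L
Every move from 6 reaches a W position, so the mover loses.

Bob wins.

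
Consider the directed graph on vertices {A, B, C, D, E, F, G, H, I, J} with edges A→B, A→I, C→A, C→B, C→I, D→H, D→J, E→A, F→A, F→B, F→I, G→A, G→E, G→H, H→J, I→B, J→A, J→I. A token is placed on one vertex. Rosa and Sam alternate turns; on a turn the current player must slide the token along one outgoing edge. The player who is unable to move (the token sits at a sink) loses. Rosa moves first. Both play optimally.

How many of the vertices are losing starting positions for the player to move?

Label each position W (a win for the player to move) or L (a loss). A position with no legal move is L; any other position is W exactly when some move reaches an L, and L when every move reaches a W.
Every edge goes from a vertex to one that appears earlier in the order B, I, A, J, E, H, D, C, G, F, so processing vertices in that order labels each vertex after all of its successors.
B: no outgoing edge → L
I: reaches L-position B → W
A: reaches L-position B → W
J: only reaches A(W), I(W), all W → L
E: only reaches A(W), which is W → L
H: reaches L-position J → W
D: reaches L-position J → W
C: reaches L-position B → W
G: reaches L-position E → W
F: reaches L-position B → W
The L vertices are B, E, J; that is 3 in all.

3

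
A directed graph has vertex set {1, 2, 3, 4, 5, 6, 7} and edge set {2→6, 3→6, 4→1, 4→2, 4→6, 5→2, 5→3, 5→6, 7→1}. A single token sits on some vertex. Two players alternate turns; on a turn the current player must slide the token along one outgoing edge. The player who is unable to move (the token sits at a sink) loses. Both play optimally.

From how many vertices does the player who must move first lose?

2

Classify positions by backward induction: terminal positions (no move available) are L. From any other position, the mover wins iff some move reaches an L.
Every edge goes from a vertex to one that appears earlier in the order 6, 1, 3, 2, 4, 7, 5, so processing vertices in that order labels each vertex after all of its successors.
6: no outgoing edge → L
1: no outgoing edge → L
3: reaches L-position 6 → W
2: reaches L-position 6 → W
4: reaches L-position 1 → W
7: reaches L-position 1 → W
5: reaches L-position 6 → W
The L vertices are 1, 6; that is 2 in all.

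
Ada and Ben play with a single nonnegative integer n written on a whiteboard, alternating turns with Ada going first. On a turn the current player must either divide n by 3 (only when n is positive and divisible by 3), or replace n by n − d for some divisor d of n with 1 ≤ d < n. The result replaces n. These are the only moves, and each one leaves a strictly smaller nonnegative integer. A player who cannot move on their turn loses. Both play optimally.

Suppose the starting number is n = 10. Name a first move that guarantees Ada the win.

Move to 9.

Compute win/loss labels from the base case upward. A position with no move is L. Any other position is W if it can reach an L in one move, else L.
n=0: no move → L
n=1: no move → L
n=2: →1(L), so W
n=3: →1(L), so W
n=4: →2(W), 3(W) — all W, so L
n=5: →4(L), so W
n=6: →4(L), so W
n=7: →6(W) only, which is W, so L
n=8: →4(L), so W
n=9: →3(W), 6(W), 8(W) — all W, so L
n=10: →9(L), so W
From 10, the L positions reachable in one move are: 9.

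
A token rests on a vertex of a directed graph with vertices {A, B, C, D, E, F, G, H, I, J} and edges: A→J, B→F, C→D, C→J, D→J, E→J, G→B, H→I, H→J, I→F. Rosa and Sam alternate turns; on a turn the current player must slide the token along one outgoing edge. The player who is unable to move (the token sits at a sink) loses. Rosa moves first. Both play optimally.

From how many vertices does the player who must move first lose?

3

Build the W/L table. Terminal = L. A non-terminal position is W if it has a move to some L; otherwise it is L.
Every edge goes from a vertex to one that appears earlier in the order J, F, I, E, D, B, G, A, C, H, so processing vertices in that order labels each vertex after all of its successors.
J: no outgoing edge → L
F: no outgoing edge → L
I: reaches L-position F → W
E: reaches L-position J → W
D: reaches L-position J → W
B: reaches L-position F → W
G: only reaches B(W), which is W → L
A: reaches L-position J → W
C: reaches L-position J → W
H: reaches L-position J → W
The L vertices are F, G, J; that is 3 in all.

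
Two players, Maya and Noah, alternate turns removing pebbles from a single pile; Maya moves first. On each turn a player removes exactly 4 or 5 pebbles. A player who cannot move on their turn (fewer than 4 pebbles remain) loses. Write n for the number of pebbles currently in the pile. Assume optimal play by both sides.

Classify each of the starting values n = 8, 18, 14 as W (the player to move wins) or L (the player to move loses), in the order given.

Compute win/loss labels from the base case upward. A position with no move is L. Any other position is W if it can reach an L in one move, else L.
n=0: no move → L
n=1: no move → L
n=2: no move → L
n=3: no move → L
n=4: can move to 0, which is L ⇒ W
n=5: can move to 1, which is L ⇒ W
n=6: can move to 2, which is L ⇒ W
n=7: can move to 3, which is L ⇒ W
n=8: can move to 3, which is L ⇒ W
n=9: moves to 5(W), 4(W); every one is W ⇒ L
n=10: moves to 6(W), 5(W); every one is W ⇒ L
n=11: moves to 7(W), 6(W); every one is W ⇒ L
n=12: moves to 8(W), 7(W); every one is W ⇒ L
n=13: can move to 9, which is L ⇒ W
n=14: can move to 10, which is L ⇒ W
n=15: can move to 11, which is L ⇒ W
n=16: can move to 12, which is L ⇒ W
n=17: can move to 12, which is L ⇒ W
n=18: moves to 14(W), 13(W); every one is W ⇒ L

8: W, 18: L, 14: W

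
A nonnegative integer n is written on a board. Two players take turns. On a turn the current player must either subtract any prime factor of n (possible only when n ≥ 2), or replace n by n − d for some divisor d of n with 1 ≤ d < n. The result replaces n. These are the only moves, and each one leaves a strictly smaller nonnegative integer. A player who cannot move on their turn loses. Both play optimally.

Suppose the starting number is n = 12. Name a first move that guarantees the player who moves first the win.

Label each position W (a win for the player to move) or L (a loss). A position with no legal move is L; any other position is W exactly when some move reaches an L, and L when every move reaches a W.
n=0: no move → L
n=1: no move → L
n=2: →0(L), so W
n=3: →0(L), so W
n=4: →2(W), 3(W) — all W, so L
n=5: →0(L), so W
n=6: →4(L), so W
n=7: →0(L), so W
n=8: →4(L), so W
n=9: →6(W), 8(W) — all W, so L
n=10: →9(L), so W
n=11: →0(L), so W
n=12: →9(L), so W
From 12, the L positions reachable in one move are: 9.

Move to 9.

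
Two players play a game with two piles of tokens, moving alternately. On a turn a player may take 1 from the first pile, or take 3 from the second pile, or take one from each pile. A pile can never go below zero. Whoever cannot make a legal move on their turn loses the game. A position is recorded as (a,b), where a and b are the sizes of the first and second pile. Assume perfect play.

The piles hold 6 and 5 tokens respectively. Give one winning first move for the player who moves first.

Move to (5,5).

Positions with no move are L. A position that does have a move is losing for the player to move precisely when every available move leads to a winning position for the opponent. Fill in the labels:
No move ever increases a pile, so every position that can arise here has a ≤ 6 and b ≤ 5; it is enough to label the cells with 0 ≤ a ≤ 6 and 0 ≤ b ≤ 5.
Every move lowers a or b (never raises either), so fill the grid row by row in increasing a, and left to right within a row: each cell's successors are then already labelled.
      b=0  b=1  b=2  b=3  b=4  b=5
a=0:    L    L    L    W    W    W
a=1:    W    W    W    W    L    L
a=2:    L    L    L    W    W    W
a=3:    W    W    W    W    L    L
a=4:    L    L    L    W    W    W
a=5:    W    W    W    W    L    L
a=6:    L    L    L    W    W    W
Cells with no legal move (terminal, hence L): (0,0), (0,1), (0,2).
The remaining L cells, each justified by listing all of its moves:
(1,4): L (options (0,4)(W), (1,1)(W), (0,3)(W) are all W)
(1,5): L (options (0,5)(W), (1,2)(W), (0,4)(W) are all W)
(2,0): L (sole option (1,0)(W) is W)
(2,1): L (options (1,1)(W), (1,0)(W) are all W)
(2,2): L (options (1,2)(W), (1,1)(W) are all W)
(3,4): L (options (2,4)(W), (3,1)(W), (2,3)(W) are all W)
(3,5): L (options (2,5)(W), (3,2)(W), (2,4)(W) are all W)
(4,0): L (sole option (3,0)(W) is W)
(4,1): L (options (3,1)(W), (3,0)(W) are all W)
(4,2): L (options (3,2)(W), (3,1)(W) are all W)
(5,4): L (options (4,4)(W), (5,1)(W), (4,3)(W) are all W)
(5,5): L (options (4,5)(W), (5,2)(W), (4,4)(W) are all W)
(6,0): L (sole option (5,0)(W) is W)
(6,1): L (options (5,1)(W), (5,0)(W) are all W)
(6,2): L (options (5,2)(W), (5,1)(W) are all W)
Every other cell has at least one move into one of the L cells above, so it is W.
From (6,5), the L positions reachable in one move are: (5,5), (6,2), (5,4). Any move reaching one of these is winning.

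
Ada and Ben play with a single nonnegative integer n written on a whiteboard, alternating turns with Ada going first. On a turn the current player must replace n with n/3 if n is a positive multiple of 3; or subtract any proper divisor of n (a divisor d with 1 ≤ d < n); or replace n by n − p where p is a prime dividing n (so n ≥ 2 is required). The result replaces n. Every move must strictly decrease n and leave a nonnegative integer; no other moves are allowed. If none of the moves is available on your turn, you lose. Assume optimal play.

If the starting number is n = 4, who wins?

Use the standard recursion: the mover loses at a terminal position; elsewhere, the mover wins exactly when some move hands the opponent an L position.
n=0: no move → L
n=1: no move → L
n=2: →0(L), so W
n=3: →0(L), so W
n=4: →2(W), 3(W) — all W, so L
The starting position 4 is L: whatever Ada does, the opponent receives a W position.

Ben wins.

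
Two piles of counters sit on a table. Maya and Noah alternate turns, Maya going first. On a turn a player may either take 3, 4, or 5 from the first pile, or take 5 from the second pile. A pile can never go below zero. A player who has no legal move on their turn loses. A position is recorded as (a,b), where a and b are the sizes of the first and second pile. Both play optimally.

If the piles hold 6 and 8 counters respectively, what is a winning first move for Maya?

Move to (3,8).

Positions with no move are L. A position that does have a move is losing for the player to move precisely when every available move leads to a winning position for the opponent. Fill in the labels:
No move ever increases a pile, so every position that can arise here has a ≤ 6 and b ≤ 8; it is enough to label the cells with 0 ≤ a ≤ 6 and 0 ≤ b ≤ 8.
Every move lowers a or b (never raises either), so fill the grid row by row in increasing a, and left to right within a row: each cell's successors are then already labelled.
      b=0  b=1  b=2  b=3  b=4  b=5  b=6  b=7  b=8
a=0:    L    L    L    L    L    W    W    W    W
a=1:    L    L    L    L    L    W    W    W    W
a=2:    L    L    L    L    L    W    W    W    W
a=3:    W    W    W    W    W    L    L    L    L
a=4:    W    W    W    W    W    L    L    L    L
a=5:    W    W    W    W    W    L    L    L    L
a=6:    W    W    W    W    W    W    W    W    W
Cells with no legal move (terminal, hence L): (0,0), (0,1), (0,2), (0,3), (0,4), (1,0), (1,1), (1,2), (1,3), (1,4), (2,0), (2,1), (2,2), (2,3), (2,4).
The remaining L cells, each justified by listing all of its moves:
(3,5): moves to (0,5)(W), (3,0)(W); every one is W ⇒ L
(3,6): moves to (0,6)(W), (3,1)(W); every one is W ⇒ L
(3,7): moves to (0,7)(W), (3,2)(W); every one is W ⇒ L
(3,8): moves to (0,8)(W), (3,3)(W); every one is W ⇒ L
(4,5): moves to (1,5)(W), (0,5)(W), (4,0)(W); every one is W ⇒ L
(4,6): moves to (1,6)(W), (0,6)(W), (4,1)(W); every one is W ⇒ L
(4,7): moves to (1,7)(W), (0,7)(W), (4,2)(W); every one is W ⇒ L
(4,8): moves to (1,8)(W), (0,8)(W), (4,3)(W); every one is W ⇒ L
(5,5): moves to (2,5)(W), (1,5)(W), (0,5)(W), (5,0)(W); every one is W ⇒ L
(5,6): moves to (2,6)(W), (1,6)(W), (0,6)(W), (5,1)(W); every one is W ⇒ L
(5,7): moves to (2,7)(W), (1,7)(W), (0,7)(W), (5,2)(W); every one is W ⇒ L
(5,8): moves to (2,8)(W), (1,8)(W), (0,8)(W), (5,3)(W); every one is W ⇒ L
Every other cell has at least one move into one of the L cells above, so it is W.
From (6,8), the L positions reachable in one move are: (3,8).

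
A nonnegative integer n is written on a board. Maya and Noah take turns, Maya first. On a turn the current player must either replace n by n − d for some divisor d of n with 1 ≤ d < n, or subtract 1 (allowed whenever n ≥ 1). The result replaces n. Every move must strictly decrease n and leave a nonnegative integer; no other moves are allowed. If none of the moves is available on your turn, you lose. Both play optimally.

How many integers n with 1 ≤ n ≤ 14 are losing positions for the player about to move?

Classify positions by backward induction: terminal positions (no move available) are L. From any other position, the mover wins iff some move reaches an L.
n=0: no move → L
n=1: reaches L-position 0 → W
n=2: only reaches 1(W), which is W → L
n=3: reaches L-position 2 → W
n=4: reaches L-position 2 → W
n=5: only reaches 4(W), which is W → L
n=6: reaches L-position 5 → W
n=7: only reaches 6(W), which is W → L
n=8: reaches L-position 7 → W
n=9: only reaches 6(W), 8(W), all W → L
n=10: reaches L-position 5 → W
n=11: only reaches 10(W), which is W → L
n=12: reaches L-position 9 → W
n=13: only reaches 12(W), which is W → L
n=14: reaches L-position 7 → W
L entries with 1 ≤ n ≤ 14 (n=0 is outside the asked range and is not counted): n = 2, 5, 7, 9, 11, 13; that makes 6.

6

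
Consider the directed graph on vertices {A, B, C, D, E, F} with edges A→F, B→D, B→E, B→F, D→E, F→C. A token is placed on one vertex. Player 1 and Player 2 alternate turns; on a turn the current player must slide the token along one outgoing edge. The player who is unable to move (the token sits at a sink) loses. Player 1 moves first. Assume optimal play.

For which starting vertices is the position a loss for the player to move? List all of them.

A, C, E

Use the standard recursion: the mover loses at a terminal position; elsewhere, the mover wins exactly when some move hands the opponent an L position.
Every edge goes from a vertex to one that appears earlier in the order C, E, D, F, B, A, so processing vertices in that order labels each vertex after all of its successors.
C: no outgoing edge → L
E: no outgoing edge → L
D: reaches L-position E → W
F: reaches L-position C → W
B: reaches L-position E → W
A: only reaches F(W), which is W → L
The losing starting vertices are exactly the entries labelled L in this table (3 of them).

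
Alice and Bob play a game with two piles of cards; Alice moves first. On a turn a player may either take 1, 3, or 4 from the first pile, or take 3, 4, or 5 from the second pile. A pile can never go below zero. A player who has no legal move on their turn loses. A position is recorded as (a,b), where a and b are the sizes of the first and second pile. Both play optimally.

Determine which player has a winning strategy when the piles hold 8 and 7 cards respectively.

Alice wins.

Label each position W (a win for the player to move) or L (a loss). A position with no legal move is L; any other position is W exactly when some move reaches an L, and L when every move reaches a W.
No move ever increases a pile, so every position that can arise here has a ≤ 8 and b ≤ 7; it is enough to label the cells with 0 ≤ a ≤ 8 and 0 ≤ b ≤ 7.
Every move lowers a or b (never raises either), so fill the grid row by row in increasing a, and left to right within a row: each cell's successors are then already labelled.
      b=0  b=1  b=2  b=3  b=4  b=5  b=6  b=7
a=0:    L    L    L    W    W    W    W    W
a=1:    W    W    W    L    L    L    W    W
a=2:    L    L    L    W    W    W    W    W
a=3:    W    W    W    L    L    L    W    W
a=4:    W    W    W    W    W    W    L    L
a=5:    W    W    W    W    W    W    W    W
a=6:    W    W    W    W    W    W    L    L
a=7:    L    L    L    W    W    W    W    W
a=8:    W    W    W    L    L    L    W    W
Cells with no legal move (terminal, hence L): (0,0), (0,1), (0,2).
The remaining L cells, each justified by listing all of its moves:
(1,3): only reaches (0,3)(W), (1,0)(W), all W → L
(1,4): only reaches (0,4)(W), (1,1)(W), (1,0)(W), all W → L
(1,5): only reaches (0,5)(W), (1,2)(W), (1,1)(W), (1,0)(W), all W → L
(2,0): only reaches (1,0)(W), which is W → L
(2,1): only reaches (1,1)(W), which is W → L
(2,2): only reaches (1,2)(W), which is W → L
(3,3): only reaches (2,3)(W), (0,3)(W), (3,0)(W), all W → L
(3,4): only reaches (2,4)(W), (0,4)(W), (3,1)(W), (3,0)(W), all W → L
(3,5): only reaches (2,5)(W), (0,5)(W), (3,2)(W), (3,1)(W), (3,0)(W), all W → L
(4,6): only reaches (3,6)(W), (1,6)(W), (0,6)(W), (4,3)(W), (4,2)(W), (4,1)(W), all W → L
(4,7): only reaches (3,7)(W), (1,7)(W), (0,7)(W), (4,4)(W), (4,3)(W), (4,2)(W), all W → L
(6,6): only reaches (5,6)(W), (3,6)(W), (2,6)(W), (6,3)(W), (6,2)(W), (6,1)(W), all W → L
(6,7): only reaches (5,7)(W), (3,7)(W), (2,7)(W), (6,4)(W), (6,3)(W), (6,2)(W), all W → L
(7,0): only reaches (6,0)(W), (4,0)(W), (3,0)(W), all W → L
(7,1): only reaches (6,1)(W), (4,1)(W), (3,1)(W), all W → L
(7,2): only reaches (6,2)(W), (4,2)(W), (3,2)(W), all W → L
(8,3): only reaches (7,3)(W), (5,3)(W), (4,3)(W), (8,0)(W), all W → L
(8,4): only reaches (7,4)(W), (5,4)(W), (4,4)(W), (8,1)(W), (8,0)(W), all W → L
(8,5): only reaches (7,5)(W), (5,5)(W), (4,5)(W), (8,2)(W), (8,1)(W), (8,0)(W), all W → L
Every other cell has at least one move into one of the L cells above, so it is W.
The starting position (8,7) is W: Alice should move to (4,7), handing over an L position.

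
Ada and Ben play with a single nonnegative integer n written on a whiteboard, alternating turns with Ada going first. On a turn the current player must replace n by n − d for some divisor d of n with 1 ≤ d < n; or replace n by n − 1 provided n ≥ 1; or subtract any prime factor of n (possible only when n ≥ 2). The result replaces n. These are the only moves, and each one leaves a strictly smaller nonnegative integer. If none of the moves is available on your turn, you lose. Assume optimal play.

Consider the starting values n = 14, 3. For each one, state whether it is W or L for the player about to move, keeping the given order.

Classify positions by backward induction: terminal positions (no move available) are L. From any other position, the mover wins iff some move reaches an L.
n=0: no move → L
n=1: →0(L), so W
n=2: →0(L), so W
n=3: →0(L), so W
n=4: →2(W), 3(W) — all W, so L
n=5: →0(L), so W
n=6: →4(L), so W
n=7: →0(L), so W
n=8: →4(L), so W
n=9: →6(W), 8(W) — all W, so L
n=10: →9(L), so W
n=11: →0(L), so W
n=12: →9(L), so W
n=13: →0(L), so W
n=14: →7(W), 12(W), 13(W) — all W, so L

14: L, 3: W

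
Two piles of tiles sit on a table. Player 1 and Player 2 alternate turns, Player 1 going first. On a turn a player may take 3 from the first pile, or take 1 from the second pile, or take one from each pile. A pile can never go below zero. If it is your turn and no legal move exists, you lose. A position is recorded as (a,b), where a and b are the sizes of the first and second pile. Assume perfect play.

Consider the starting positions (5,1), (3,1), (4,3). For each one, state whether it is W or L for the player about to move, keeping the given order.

Work bottom-up. With no move the player to move loses. Otherwise the position is W if at least one move leads to an L position for the opponent, and L if every move leads to a W.
No move ever increases a pile, so every position that can arise here has a ≤ 5 and b ≤ 3; it is enough to label the cells with 0 ≤ a ≤ 5 and 0 ≤ b ≤ 3.
Every move lowers a or b (never raises either), so fill the grid row by row in increasing a, and left to right within a row: each cell's successors are then already labelled.
      b=0  b=1  b=2  b=3
a=0:    L    W    L    W
a=1:    L    W    L    W
a=2:    L    W    L    W
a=3:    W    W    W    W
a=4:    W    L    W    L
a=5:    W    L    W    L
Cells with no legal move (terminal, hence L): (0,0), (1,0), (2,0).
The remaining L cells, each justified by listing all of its moves:
(0,2): only reaches (0,1)(W), which is W → L
(1,2): only reaches (1,1)(W), (0,1)(W), all W → L
(2,2): only reaches (2,1)(W), (1,1)(W), all W → L
(4,1): only reaches (1,1)(W), (4,0)(W), (3,0)(W), all W → L
(4,3): only reaches (1,3)(W), (4,2)(W), (3,2)(W), all W → L
(5,1): only reaches (2,1)(W), (5,0)(W), (4,0)(W), all W → L
(5,3): only reaches (2,3)(W), (5,2)(W), (4,2)(W), all W → L
Every other cell has at least one move into one of the L cells above, so it is W.
(5,1): one of the L cells justified above, so L
(3,1): the move to (2,0) reaches an L cell, so W
(4,3): one of the L cells justified above, so L

(5,1): L, (3,1): W, (4,3): L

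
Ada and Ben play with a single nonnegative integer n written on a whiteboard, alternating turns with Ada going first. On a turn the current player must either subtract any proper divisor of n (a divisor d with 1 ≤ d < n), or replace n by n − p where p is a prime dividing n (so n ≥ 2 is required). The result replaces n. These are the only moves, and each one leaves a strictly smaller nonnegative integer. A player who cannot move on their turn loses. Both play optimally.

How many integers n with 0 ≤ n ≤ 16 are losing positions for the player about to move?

5

Classify positions by backward induction: terminal positions (no move available) are L. From any other position, the mover wins iff some move reaches an L.
n=0: no move → L
n=1: no move → L
n=2: can move to 0, which is L ⇒ W
n=3: can move to 0, which is L ⇒ W
n=4: moves to 2(W), 3(W); every one is W ⇒ L
n=5: can move to 0, which is L ⇒ W
n=6: can move to 4, which is L ⇒ W
n=7: can move to 0, which is L ⇒ W
n=8: can move to 4, which is L ⇒ W
n=9: moves to 6(W), 8(W); every one is W ⇒ L
n=10: can move to 9, which is L ⇒ W
n=11: can move to 0, which is L ⇒ W
n=12: can move to 9, which is L ⇒ W
n=13: can move to 0, which is L ⇒ W
n=14: moves to 7(W), 12(W), 13(W); every one is W ⇒ L
n=15: can move to 14, which is L ⇒ W
n=16: can move to 14, which is L ⇒ W
L entries with 0 ≤ n ≤ 16: n = 0, 1, 4, 9, 14; that makes 5.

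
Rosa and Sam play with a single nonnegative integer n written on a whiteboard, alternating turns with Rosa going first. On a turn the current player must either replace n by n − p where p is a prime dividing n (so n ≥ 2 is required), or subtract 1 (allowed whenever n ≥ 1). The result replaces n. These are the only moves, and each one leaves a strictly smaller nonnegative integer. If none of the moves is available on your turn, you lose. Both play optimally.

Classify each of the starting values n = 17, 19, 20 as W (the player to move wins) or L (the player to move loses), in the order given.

Build the W/L table. Terminal = L. A non-terminal position is W if it has a move to some L; otherwise it is L.
n=0: no move → L
n=1: W (go to 0, an L position)
n=2: W (go to 0, an L position)
n=3: W (go to 0, an L position)
n=4: L (options 2(W), 3(W) are all W)
n=5: W (go to 0, an L position)
n=6: W (go to 4, an L position)
n=7: W (go to 0, an L position)
n=8: L (options 6(W), 7(W) are all W)
n=9: W (go to 8, an L position)
n=10: W (go to 8, an L position)
n=11: W (go to 0, an L position)
n=12: L (options 9(W), 10(W), 11(W) are all W)
n=13: W (go to 0, an L position)
n=14: W (go to 12, an L position)
n=15: W (go to 12, an L position)
n=16: L (options 14(W), 15(W) are all W)
n=17: W (go to 0, an L position)
n=18: W (go to 16, an L position)
n=19: W (go to 0, an L position)
n=20: L (options 15(W), 18(W), 19(W) are all W)

17: W, 19: W, 20: L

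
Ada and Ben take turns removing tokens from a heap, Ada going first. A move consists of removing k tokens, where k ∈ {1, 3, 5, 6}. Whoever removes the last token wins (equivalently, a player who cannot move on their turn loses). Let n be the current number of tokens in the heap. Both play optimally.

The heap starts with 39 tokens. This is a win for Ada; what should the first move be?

Label each position W (a win for the player to move) or L (a loss). A position with no legal move is L; any other position is W exactly when some move reaches an L, and L when every move reaches a W.
n=0: no move → L
n=1: →0(L), so W
n=2: →1(W) only, which is W, so L
n=3: →2(L), so W
n=4: →3(W), 1(W) — all W, so L
n=5: →4(L), so W
n=6: →0(L), so W
n=7: →4(L), so W
n=8: →2(L), so W
n=9: →4(L), so W
n=10: →4(L), so W
n=11: →10(W), 8(W), 6(W), 5(W) — all W, so L
n=12: →11(L), so W
n=13: →12(W), 10(W), 8(W), 7(W) — all W, so L
n=14: →13(L), so W
n=15: →14(W), 12(W), 10(W), 9(W) — all W, so L
n=16: →15(L), so W
n=17: →11(L), so W
n=18: →15(L), so W
n=19: →13(L), so W
n=20: →15(L), so W
n=21: →15(L), so W
n=22: →21(W), 19(W), 17(W), 16(W) — all W, so L
n=23: →22(L), so W
n=24: →23(W), 21(W), 19(W), 18(W) — all W, so L
n=25: →24(L), so W
n=26: →25(W), 23(W), 21(W), 20(W) — all W, so L
n=27: →26(L), so W
n=28: →22(L), so W
n=29: →26(L), so W
n=30: →24(L), so W
n=31: →26(L), so W
n=32: →26(L), so W
n=33: →32(W), 30(W), 28(W), 27(W) — all W, so L
n=34: →33(L), so W
n=35: →34(W), 32(W), 30(W), 29(W) — all W, so L
n=36: →35(L), so W
n=37: →36(W), 34(W), 32(W), 31(W) — all W, so L
n=38: →37(L), so W
n=39: →33(L), so W
From 39, the L positions reachable in one move are: 33.

Remove 6, leaving 33.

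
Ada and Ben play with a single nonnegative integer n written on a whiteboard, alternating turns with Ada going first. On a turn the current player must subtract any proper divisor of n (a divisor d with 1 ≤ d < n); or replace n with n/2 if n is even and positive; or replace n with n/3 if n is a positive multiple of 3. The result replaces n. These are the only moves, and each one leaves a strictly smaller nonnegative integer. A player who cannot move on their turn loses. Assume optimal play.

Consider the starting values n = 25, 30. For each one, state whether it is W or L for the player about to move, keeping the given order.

Positions with no move are L. A position that does have a move is losing for the player to move precisely when every available move leads to a winning position for the opponent. Fill in the labels:
n=0: no move → L
n=1: no move → L
n=2: can move to 1, which is L ⇒ W
n=3: can move to 1, which is L ⇒ W
n=4: moves to 2(W), 3(W); every one is W ⇒ L
n=5: can move to 4, which is L ⇒ W
n=6: can move to 4, which is L ⇒ W
n=7: the only move is to 6(W), a W ⇒ L
n=8: can move to 4, which is L ⇒ W
n=9: moves to 3(W), 6(W), 8(W); every one is W ⇒ L
n=10: can move to 9, which is L ⇒ W
n=11: the only move is to 10(W), a W ⇒ L
n=12: can move to 4, which is L ⇒ W
n=13: the only move is to 12(W), a W ⇒ L
n=14: can move to 7, which is L ⇒ W
n=15: moves to 5(W), 10(W), 12(W), 14(W); every one is W ⇒ L
n=16: can move to 15, which is L ⇒ W
n=17: the only move is to 16(W), a W ⇒ L
n=18: can move to 9, which is L ⇒ W
n=19: the only move is to 18(W), a W ⇒ L
n=20: can move to 15, which is L ⇒ W
n=21: can move to 7, which is L ⇒ W
n=22: can move to 11, which is L ⇒ W
n=23: the only move is to 22(W), a W ⇒ L
n=24: can move to 23, which is L ⇒ W
n=25: moves to 20(W), 24(W); every one is W ⇒ L
n=26: can move to 13, which is L ⇒ W
n=27: can move to 9, which is L ⇒ W
n=28: moves to 14(W), 21(W), 24(W), 26(W), 27(W); every one is W ⇒ L
n=29: can move to 28, which is L ⇒ W
n=30: can move to 15, which is L ⇒ W

25: L, 30: W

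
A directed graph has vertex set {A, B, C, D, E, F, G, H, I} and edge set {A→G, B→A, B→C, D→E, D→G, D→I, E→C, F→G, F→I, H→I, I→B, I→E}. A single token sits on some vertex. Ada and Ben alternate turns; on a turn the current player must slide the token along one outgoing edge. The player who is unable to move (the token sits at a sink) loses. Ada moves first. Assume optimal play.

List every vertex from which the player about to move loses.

C, G, I

Label each position W (a win for the player to move) or L (a loss). A position with no legal move is L; any other position is W exactly when some move reaches an L, and L when every move reaches a W.
Every edge goes from a vertex to one that appears earlier in the order C, G, E, A, B, I, D, H, F, so processing vertices in that order labels each vertex after all of its successors.
C: no outgoing edge → L
G: no outgoing edge → L
E: →C(L), so W
A: →G(L), so W
B: →C(L), so W
I: →B(W), E(W) — all W, so L
D: →I(L), so W
H: →I(L), so W
F: →I(L), so W
Reading off the rows marked L gives the requested list; there are 3 such vertices.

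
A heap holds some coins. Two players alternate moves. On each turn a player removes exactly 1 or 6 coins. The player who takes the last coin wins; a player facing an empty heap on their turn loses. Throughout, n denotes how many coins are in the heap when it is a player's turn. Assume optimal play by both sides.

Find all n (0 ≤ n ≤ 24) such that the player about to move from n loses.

Use the standard recursion: the mover loses at a terminal position; elsewhere, the mover wins exactly when some move hands the opponent an L position.
n=0: no move → L
n=1: W (go to 0, an L position)
n=2: L (sole option 1(W) is W)
n=3: W (go to 2, an L position)
n=4: L (sole option 3(W) is W)
n=5: W (go to 4, an L position)
n=6: W (go to 0, an L position)
n=7: L (options 6(W), 1(W) are all W)
n=8: W (go to 7, an L position)
n=9: L (options 8(W), 3(W) are all W)
n=10: W (go to 9, an L position)
n=11: L (options 10(W), 5(W) are all W)
n=12: W (go to 11, an L position)
n=13: W (go to 7, an L position)
n=14: L (options 13(W), 8(W) are all W)
n=15: W (go to 14, an L position)
n=16: L (options 15(W), 10(W) are all W)
n=17: W (go to 16, an L position)
n=18: L (options 17(W), 12(W) are all W)
n=19: W (go to 18, an L position)
n=20: W (go to 14, an L position)
n=21: L (options 20(W), 15(W) are all W)
n=22: W (go to 21, an L position)
n=23: L (options 22(W), 17(W) are all W)
n=24: W (go to 23, an L position)
The losing starting values of n are exactly the entries labelled L in this table (11 of them).

0, 2, 4, 7, 9, 11, 14, 16, 18, 21, 23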